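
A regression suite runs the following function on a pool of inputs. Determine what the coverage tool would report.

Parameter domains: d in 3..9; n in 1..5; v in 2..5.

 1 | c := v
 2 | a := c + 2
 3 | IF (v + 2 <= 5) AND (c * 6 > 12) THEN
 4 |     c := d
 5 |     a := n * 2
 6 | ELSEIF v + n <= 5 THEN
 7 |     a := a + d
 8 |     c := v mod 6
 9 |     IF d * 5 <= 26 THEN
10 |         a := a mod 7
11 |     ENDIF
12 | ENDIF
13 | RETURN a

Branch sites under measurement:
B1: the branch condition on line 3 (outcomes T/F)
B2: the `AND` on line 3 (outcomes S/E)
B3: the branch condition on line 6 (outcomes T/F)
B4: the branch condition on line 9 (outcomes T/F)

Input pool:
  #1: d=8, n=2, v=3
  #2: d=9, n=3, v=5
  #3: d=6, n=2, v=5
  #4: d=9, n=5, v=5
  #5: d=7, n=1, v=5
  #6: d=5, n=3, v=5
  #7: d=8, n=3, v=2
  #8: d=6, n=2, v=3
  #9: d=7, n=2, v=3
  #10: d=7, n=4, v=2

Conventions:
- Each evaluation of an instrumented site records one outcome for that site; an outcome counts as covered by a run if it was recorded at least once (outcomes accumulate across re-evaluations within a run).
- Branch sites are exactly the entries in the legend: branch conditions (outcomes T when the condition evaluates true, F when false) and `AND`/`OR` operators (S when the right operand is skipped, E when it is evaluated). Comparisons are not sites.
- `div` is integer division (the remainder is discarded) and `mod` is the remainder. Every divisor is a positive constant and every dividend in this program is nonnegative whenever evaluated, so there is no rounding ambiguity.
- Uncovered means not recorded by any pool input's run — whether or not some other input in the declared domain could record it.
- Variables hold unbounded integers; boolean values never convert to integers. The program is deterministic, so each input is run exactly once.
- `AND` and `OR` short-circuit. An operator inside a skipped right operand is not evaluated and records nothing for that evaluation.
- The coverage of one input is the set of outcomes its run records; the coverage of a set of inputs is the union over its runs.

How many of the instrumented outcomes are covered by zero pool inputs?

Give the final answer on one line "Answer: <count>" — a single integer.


#1 (d=8, n=2, v=3) -> B2->E, B1->T; covered: B1=T, B2=E
#2 (d=9, n=3, v=5) -> B2->S, B1->F, B3->F; covered: B1=F, B2=S, B3=F
#3 (d=6, n=2, v=5) -> B2->S, B1->F, B3->F; covered: B1=F, B2=S, B3=F
#4 (d=9, n=5, v=5) -> B2->S, B1->F, B3->F; covered: B1=F, B2=S, B3=F
#5 (d=7, n=1, v=5) -> B2->S, B1->F, B3->F; covered: B1=F, B2=S, B3=F
#6 (d=5, n=3, v=5) -> B2->S, B1->F, B3->F; covered: B1=F, B2=S, B3=F
#7 (d=8, n=3, v=2) -> B2->E, B1->F, B3->T, B4->F; covered: B1=F, B2=E, B3=T, B4=F
#8 (d=6, n=2, v=3) -> B2->E, B1->T; covered: B1=T, B2=E
#9 (d=7, n=2, v=3) -> B2->E, B1->T; covered: B1=T, B2=E
#10 (d=7, n=4, v=2) -> B2->E, B1->F, B3->F; covered: B1=F, B2=E, B3=F
union over the pool: B1=T, B1=F, B2=S, B2=E, B3=T, B3=F, B4=F
uncovered (1 of 8): B4=T
Answer: 1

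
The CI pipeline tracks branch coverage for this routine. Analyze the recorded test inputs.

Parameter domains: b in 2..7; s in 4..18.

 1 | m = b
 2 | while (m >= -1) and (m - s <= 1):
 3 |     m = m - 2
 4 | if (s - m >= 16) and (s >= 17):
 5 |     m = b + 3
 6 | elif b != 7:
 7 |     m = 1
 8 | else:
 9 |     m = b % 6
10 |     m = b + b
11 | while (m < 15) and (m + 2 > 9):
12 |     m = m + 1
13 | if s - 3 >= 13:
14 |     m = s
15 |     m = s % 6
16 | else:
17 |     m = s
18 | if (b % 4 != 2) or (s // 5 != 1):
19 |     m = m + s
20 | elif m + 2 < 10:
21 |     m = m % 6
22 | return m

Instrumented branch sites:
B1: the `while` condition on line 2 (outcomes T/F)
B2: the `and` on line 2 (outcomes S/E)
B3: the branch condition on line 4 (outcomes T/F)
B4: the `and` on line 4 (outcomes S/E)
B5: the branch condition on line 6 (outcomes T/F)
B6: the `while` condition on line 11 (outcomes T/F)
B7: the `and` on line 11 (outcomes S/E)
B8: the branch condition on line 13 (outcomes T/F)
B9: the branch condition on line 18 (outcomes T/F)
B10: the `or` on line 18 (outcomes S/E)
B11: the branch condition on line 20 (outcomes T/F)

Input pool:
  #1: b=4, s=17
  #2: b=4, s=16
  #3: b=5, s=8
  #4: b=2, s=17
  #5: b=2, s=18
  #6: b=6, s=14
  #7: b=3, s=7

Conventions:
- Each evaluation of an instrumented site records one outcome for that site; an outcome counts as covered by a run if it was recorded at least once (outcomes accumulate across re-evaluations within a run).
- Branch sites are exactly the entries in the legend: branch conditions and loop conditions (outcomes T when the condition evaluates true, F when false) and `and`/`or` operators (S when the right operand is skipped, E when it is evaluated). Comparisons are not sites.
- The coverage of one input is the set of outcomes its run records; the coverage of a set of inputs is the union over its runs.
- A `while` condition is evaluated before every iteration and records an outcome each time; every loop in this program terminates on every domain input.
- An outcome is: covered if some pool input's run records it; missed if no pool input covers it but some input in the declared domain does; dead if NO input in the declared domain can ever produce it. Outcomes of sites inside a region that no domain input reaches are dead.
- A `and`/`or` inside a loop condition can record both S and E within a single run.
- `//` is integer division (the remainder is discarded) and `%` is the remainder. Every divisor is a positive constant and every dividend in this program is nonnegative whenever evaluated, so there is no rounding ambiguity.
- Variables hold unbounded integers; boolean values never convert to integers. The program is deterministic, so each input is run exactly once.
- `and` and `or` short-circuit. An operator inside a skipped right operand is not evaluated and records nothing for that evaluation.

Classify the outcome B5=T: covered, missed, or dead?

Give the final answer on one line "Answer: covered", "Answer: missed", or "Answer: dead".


B5=T is recorded by pool input(s) 2, 3, 6, 7 -> covered
Answer: covered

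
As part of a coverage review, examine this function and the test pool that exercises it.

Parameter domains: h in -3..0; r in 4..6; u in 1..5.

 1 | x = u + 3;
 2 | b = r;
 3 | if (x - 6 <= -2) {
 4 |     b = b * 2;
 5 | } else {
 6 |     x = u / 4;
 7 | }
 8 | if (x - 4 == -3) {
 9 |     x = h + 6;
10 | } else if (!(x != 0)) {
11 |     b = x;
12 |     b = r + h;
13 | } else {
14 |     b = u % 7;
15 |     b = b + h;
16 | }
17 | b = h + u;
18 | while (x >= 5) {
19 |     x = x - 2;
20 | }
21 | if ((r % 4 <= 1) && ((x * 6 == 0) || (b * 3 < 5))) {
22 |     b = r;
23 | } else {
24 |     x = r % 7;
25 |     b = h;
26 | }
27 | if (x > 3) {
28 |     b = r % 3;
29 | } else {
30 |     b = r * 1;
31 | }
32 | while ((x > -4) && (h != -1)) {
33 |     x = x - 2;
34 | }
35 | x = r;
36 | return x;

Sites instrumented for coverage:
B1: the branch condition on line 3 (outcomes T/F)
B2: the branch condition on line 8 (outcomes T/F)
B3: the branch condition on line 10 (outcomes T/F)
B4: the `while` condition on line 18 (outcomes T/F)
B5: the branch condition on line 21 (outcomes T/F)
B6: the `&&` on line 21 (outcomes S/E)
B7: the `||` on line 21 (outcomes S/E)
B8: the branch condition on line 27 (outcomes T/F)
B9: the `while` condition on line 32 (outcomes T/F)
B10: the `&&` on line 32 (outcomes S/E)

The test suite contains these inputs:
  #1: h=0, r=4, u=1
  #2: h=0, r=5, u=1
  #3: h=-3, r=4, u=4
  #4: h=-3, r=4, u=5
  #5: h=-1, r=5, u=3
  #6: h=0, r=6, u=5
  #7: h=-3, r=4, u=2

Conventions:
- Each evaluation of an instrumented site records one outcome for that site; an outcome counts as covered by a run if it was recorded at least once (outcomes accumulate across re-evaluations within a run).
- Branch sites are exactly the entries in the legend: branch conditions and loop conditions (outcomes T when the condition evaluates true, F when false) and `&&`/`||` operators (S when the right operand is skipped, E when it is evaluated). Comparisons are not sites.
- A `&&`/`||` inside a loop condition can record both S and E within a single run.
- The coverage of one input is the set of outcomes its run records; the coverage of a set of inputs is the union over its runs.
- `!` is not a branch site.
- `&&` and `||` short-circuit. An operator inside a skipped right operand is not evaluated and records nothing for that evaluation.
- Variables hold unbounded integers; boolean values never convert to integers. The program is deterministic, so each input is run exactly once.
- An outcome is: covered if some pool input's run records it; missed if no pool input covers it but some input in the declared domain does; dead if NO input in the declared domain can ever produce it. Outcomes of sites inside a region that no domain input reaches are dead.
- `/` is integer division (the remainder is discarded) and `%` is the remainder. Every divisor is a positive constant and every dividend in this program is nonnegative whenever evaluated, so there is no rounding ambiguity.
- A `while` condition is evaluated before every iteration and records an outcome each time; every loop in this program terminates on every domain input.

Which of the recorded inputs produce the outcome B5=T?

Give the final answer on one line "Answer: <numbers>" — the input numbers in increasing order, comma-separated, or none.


input #1 (h=0, r=4, u=1): produces B5=T
input #2 (h=0, r=5, u=1): produces B5=T
input #3 (h=-3, r=4, u=4): produces B5=T
input #4 (h=-3, r=4, u=5): does not produce B5=T
input #5 (h=-1, r=5, u=3): produces B5=T
input #6 (h=0, r=6, u=5): does not produce B5=T
input #7 (h=-3, r=4, u=2): produces B5=T
Answer: 1, 2, 3, 5, 7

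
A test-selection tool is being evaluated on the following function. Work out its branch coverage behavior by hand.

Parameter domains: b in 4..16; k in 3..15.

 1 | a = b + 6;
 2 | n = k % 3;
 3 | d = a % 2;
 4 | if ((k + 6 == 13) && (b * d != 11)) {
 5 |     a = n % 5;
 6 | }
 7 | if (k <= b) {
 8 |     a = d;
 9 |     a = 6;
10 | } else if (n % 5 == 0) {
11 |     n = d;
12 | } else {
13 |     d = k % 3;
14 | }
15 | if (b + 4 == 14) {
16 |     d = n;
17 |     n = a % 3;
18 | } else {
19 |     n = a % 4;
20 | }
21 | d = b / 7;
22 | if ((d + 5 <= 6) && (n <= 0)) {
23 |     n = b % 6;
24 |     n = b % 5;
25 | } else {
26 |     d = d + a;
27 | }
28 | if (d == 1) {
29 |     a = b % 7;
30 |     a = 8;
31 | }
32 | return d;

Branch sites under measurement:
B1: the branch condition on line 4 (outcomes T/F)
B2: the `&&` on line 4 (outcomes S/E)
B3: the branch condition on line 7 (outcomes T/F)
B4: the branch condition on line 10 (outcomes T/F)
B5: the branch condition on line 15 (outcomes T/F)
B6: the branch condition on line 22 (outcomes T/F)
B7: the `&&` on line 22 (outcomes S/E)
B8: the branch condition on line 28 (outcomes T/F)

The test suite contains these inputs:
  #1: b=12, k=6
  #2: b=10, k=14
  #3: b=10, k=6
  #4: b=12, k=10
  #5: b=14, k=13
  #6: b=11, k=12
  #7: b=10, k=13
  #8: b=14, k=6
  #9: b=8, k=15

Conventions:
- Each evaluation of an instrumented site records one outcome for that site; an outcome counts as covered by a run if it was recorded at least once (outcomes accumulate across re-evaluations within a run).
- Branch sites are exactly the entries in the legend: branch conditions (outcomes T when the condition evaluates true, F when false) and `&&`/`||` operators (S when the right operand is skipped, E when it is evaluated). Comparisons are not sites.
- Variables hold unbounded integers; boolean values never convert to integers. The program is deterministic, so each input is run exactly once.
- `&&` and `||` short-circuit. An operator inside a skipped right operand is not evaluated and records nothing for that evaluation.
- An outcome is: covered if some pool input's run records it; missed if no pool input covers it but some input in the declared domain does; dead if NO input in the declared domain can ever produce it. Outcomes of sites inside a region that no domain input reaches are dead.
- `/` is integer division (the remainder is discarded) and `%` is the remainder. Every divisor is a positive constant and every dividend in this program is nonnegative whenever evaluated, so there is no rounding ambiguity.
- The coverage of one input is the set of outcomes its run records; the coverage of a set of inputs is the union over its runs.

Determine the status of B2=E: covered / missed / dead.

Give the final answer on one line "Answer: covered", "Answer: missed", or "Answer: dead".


no pool input records B2=E
but domain input (b=4, k=7) does record it -> reachable, so missed
Answer: missed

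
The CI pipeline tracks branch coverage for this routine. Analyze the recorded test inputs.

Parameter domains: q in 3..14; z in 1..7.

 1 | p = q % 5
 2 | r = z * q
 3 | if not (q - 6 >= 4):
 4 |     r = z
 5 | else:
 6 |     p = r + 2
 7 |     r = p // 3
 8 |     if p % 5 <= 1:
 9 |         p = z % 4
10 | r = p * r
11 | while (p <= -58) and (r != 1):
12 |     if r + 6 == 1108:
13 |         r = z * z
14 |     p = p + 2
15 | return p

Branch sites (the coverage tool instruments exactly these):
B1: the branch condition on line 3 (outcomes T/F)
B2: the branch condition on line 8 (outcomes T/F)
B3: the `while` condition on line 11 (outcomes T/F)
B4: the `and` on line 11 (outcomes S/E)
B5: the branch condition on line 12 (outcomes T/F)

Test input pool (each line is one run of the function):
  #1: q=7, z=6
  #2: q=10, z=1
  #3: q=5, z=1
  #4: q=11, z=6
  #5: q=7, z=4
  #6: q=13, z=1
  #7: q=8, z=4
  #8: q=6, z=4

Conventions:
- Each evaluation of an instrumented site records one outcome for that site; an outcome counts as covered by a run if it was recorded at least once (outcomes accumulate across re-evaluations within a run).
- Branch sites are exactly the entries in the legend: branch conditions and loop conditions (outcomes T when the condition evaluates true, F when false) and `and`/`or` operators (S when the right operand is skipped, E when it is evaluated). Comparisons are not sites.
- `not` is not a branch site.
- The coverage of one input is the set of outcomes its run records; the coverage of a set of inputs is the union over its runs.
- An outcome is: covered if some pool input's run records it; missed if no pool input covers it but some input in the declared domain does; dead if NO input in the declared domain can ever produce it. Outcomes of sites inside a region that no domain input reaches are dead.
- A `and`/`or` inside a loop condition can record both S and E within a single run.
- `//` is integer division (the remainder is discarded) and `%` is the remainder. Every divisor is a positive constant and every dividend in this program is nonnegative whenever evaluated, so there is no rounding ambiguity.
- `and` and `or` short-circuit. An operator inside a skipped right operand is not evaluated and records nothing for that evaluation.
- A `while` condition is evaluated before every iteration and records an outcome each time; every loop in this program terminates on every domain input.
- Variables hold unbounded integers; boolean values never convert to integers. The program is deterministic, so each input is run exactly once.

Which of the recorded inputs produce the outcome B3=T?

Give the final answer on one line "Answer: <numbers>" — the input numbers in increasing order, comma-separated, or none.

input #1 (q=7, z=6): does not record B3=T
input #2 (q=10, z=1): does not record B3=T
input #3 (q=5, z=1): does not record B3=T
input #4 (q=11, z=6): does not record B3=T
input #5 (q=7, z=4): does not record B3=T
input #6 (q=13, z=1): does not record B3=T
input #7 (q=8, z=4): does not record B3=T
input #8 (q=6, z=4): does not record B3=T

Answer: none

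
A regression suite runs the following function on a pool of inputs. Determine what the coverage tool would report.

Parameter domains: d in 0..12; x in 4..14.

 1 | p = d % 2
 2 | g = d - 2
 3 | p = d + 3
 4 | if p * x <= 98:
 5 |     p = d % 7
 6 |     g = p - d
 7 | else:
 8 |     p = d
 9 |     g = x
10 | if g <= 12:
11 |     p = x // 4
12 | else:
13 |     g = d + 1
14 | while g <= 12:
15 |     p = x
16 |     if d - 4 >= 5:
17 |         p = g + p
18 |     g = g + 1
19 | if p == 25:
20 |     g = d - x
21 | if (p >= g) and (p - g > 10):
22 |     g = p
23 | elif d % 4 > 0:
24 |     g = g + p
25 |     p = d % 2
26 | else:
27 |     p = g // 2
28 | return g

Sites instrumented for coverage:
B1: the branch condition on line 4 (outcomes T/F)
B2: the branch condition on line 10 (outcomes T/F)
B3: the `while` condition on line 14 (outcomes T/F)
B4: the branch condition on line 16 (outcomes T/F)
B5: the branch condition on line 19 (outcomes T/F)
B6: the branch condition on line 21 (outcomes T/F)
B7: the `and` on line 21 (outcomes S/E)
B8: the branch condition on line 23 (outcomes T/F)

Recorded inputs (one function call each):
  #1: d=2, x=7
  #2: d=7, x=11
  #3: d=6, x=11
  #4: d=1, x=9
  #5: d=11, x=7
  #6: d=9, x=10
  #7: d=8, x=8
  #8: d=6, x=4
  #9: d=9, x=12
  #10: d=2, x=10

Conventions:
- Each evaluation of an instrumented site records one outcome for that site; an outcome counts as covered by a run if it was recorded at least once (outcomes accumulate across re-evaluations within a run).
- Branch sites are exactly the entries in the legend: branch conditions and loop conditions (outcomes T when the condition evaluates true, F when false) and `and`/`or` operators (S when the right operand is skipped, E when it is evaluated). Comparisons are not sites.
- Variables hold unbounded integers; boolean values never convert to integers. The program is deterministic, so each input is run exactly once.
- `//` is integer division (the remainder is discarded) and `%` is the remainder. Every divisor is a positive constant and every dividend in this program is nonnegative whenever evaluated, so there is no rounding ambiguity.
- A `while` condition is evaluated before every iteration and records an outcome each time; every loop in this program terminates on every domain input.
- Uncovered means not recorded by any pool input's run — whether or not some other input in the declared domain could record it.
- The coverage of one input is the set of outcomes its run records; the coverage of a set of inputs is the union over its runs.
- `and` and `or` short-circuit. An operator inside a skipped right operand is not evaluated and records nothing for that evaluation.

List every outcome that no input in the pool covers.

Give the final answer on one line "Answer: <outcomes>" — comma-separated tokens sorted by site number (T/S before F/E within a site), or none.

run #1 (d=2, x=7) runs B1->T, B2->T, B3->T, B4->F, B3->T, B4->F, B3->T, B4->F, B3->T, B4->F, B3->T, B4->F, B3->T, B4->F, ...; records B1=T, B2=T, B3=T, B3=F, B4=F, B5=F, B6=F, B7=S, B8=T
run #2 (d=7, x=11) runs B1->F, B2->T, B3->T, B4->F, B3->T, B4->F, B3->F, B5->F, B7->S, B6->F, B8->T; records B1=F, B2=T, B3=T, B3=F, B4=F, B5=F, B6=F, B7=S, B8=T
run #3 (d=6, x=11) runs B1->F, B2->T, B3->T, B4->F, B3->T, B4->F, B3->F, B5->F, B7->S, B6->F, B8->T; records B1=F, B2=T, B3=T, B3=F, B4=F, B5=F, B6=F, B7=S, B8=T
run #4 (d=1, x=9) runs B1->T, B2->T, B3->T, B4->F, B3->T, B4->F, B3->T, B4->F, B3->T, B4->F, B3->T, B4->F, B3->T, B4->F, ...; records B1=T, B2=T, B3=T, B3=F, B4=F, B5=F, B6=F, B7=S, B8=T
run #5 (d=11, x=7) runs B1->T, B2->T, B3->T, B4->T, B3->T, B4->T, B3->T, B4->T, B3->T, B4->T, B3->T, B4->T, B3->T, B4->T, ...; records B1=T, B2=T, B3=T, B3=F, B4=T, B5=F, B6=F, B7=E, B8=T
run #6 (d=9, x=10) runs B1->F, B2->T, B3->T, B4->T, B3->T, B4->T, B3->T, B4->T, B3->F, B5->F, B7->E, B6->F, B8->T; records B1=F, B2=T, B3=T, B3=F, B4=T, B5=F, B6=F, B7=E, B8=T
run #7 (d=8, x=8) runs B1->T, B2->T, B3->T, B4->F, B3->T, B4->F, B3->T, B4->F, B3->T, B4->F, B3->T, B4->F, B3->T, B4->F, ...; records B1=T, B2=T, B3=T, B3=F, B4=F, B5=F, B6=F, B7=S, B8=F
run #8 (d=6, x=4) runs B1->T, B2->T, B3->T, B4->F, B3->T, B4->F, B3->T, B4->F, B3->T, B4->F, B3->T, B4->F, B3->T, B4->F, ...; records B1=T, B2=T, B3=T, B3=F, B4=F, B5=F, B6=F, B7=S, B8=T
run #9 (d=9, x=12) runs B1->F, B2->T, B3->T, B4->T, B3->F, B5->F, B7->E, B6->T; records B1=F, B2=T, B3=T, B3=F, B4=T, B5=F, B6=T, B7=E
run #10 (d=2, x=10) runs B1->T, B2->T, B3->T, B4->F, B3->T, B4->F, B3->T, B4->F, B3->T, B4->F, B3->T, B4->F, B3->T, B4->F, ...; records B1=T, B2=T, B3=T, B3=F, B4=F, B5=F, B6=F, B7=S, B8=T
union over the pool: B1=T, B1=F, B2=T, B3=T, B3=F, B4=T, B4=F, B5=F, B6=T, B6=F, B7=S, B7=E, B8=T, B8=F
uncovered (2 of 16): B2=F, B5=T

Answer: B2=F, B5=T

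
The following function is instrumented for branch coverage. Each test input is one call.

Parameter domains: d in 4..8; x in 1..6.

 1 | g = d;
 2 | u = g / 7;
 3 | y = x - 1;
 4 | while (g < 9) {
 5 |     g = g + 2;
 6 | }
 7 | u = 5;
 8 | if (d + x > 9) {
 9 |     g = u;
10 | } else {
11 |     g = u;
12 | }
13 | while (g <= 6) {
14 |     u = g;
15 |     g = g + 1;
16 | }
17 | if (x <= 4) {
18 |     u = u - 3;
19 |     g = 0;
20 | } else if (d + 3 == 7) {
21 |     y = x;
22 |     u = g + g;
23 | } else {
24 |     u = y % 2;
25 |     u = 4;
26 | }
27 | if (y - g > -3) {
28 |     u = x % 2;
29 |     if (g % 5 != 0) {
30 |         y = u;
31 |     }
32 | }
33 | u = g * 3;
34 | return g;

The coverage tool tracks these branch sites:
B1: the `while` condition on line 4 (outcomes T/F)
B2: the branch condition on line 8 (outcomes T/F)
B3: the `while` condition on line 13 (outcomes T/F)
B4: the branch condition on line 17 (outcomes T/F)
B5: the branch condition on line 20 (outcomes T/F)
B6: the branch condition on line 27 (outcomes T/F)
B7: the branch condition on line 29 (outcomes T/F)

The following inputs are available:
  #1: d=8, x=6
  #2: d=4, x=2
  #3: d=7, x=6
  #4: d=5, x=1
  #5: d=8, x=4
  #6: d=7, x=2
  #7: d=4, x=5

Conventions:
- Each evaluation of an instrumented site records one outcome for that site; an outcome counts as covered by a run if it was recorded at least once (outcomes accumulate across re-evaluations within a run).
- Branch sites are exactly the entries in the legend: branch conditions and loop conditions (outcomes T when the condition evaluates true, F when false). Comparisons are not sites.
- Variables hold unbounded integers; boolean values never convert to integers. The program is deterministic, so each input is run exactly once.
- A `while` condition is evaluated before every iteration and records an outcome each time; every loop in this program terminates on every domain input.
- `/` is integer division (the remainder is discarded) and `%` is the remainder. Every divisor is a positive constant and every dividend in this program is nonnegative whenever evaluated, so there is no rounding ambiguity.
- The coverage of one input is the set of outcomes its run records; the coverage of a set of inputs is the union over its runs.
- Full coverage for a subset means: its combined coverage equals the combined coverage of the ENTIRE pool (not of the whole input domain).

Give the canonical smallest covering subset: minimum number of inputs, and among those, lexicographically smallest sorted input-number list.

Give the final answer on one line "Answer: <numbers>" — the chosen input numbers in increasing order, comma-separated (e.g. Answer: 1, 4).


run #1 (d=8, x=6) runs B1->T, B1->F, B2->T, B3->T, B3->T, B3->F, B4->F, B5->F, B6->T, B7->T; records B1=T, B1=F, B2=T, B3=T, B3=F, B4=F, B5=F, B6=T, B7=T
run #2 (d=4, x=2) runs B1->T, B1->T, B1->T, B1->F, B2->F, B3->T, B3->T, B3->F, B4->T, B6->T, B7->F; records B1=T, B1=F, B2=F, B3=T, B3=F, B4=T, B6=T, B7=F
run #3 (d=7, x=6) runs B1->T, B1->F, B2->T, B3->T, B3->T, B3->F, B4->F, B5->F, B6->T, B7->T; records B1=T, B1=F, B2=T, B3=T, B3=F, B4=F, B5=F, B6=T, B7=T
run #4 (d=5, x=1) runs B1->T, B1->T, B1->F, B2->F, B3->T, B3->T, B3->F, B4->T, B6->T, B7->F; records B1=T, B1=F, B2=F, B3=T, B3=F, B4=T, B6=T, B7=F
run #5 (d=8, x=4) runs B1->T, B1->F, B2->T, B3->T, B3->T, B3->F, B4->T, B6->T, B7->F; records B1=T, B1=F, B2=T, B3=T, B3=F, B4=T, B6=T, B7=F
run #6 (d=7, x=2) runs B1->T, B1->F, B2->F, B3->T, B3->T, B3->F, B4->T, B6->T, B7->F; records B1=T, B1=F, B2=F, B3=T, B3=F, B4=T, B6=T, B7=F
run #7 (d=4, x=5) runs B1->T, B1->T, B1->T, B1->F, B2->F, B3->T, B3->T, B3->F, B4->F, B5->T, B6->T, B7->T; records B1=T, B1=F, B2=F, B3=T, B3=F, B4=F, B5=T, B6=T, B7=T
pool-wide coverage (13 outcomes): B1=T, B1=F, B2=T, B2=F, B3=T, B3=F, B4=T, B4=F, B5=T, B5=F, B6=T, B7=T, B7=F
every size-1 subset falls short of the 13 outcomes (best: 9/13)
every size-2 subset falls short of the 13 outcomes (best: 12/13)
the canonical winner is {1, 2, 7}: size 3, full 13-outcome coverage, earliest index list among size-3 covers
Answer: 1, 2, 7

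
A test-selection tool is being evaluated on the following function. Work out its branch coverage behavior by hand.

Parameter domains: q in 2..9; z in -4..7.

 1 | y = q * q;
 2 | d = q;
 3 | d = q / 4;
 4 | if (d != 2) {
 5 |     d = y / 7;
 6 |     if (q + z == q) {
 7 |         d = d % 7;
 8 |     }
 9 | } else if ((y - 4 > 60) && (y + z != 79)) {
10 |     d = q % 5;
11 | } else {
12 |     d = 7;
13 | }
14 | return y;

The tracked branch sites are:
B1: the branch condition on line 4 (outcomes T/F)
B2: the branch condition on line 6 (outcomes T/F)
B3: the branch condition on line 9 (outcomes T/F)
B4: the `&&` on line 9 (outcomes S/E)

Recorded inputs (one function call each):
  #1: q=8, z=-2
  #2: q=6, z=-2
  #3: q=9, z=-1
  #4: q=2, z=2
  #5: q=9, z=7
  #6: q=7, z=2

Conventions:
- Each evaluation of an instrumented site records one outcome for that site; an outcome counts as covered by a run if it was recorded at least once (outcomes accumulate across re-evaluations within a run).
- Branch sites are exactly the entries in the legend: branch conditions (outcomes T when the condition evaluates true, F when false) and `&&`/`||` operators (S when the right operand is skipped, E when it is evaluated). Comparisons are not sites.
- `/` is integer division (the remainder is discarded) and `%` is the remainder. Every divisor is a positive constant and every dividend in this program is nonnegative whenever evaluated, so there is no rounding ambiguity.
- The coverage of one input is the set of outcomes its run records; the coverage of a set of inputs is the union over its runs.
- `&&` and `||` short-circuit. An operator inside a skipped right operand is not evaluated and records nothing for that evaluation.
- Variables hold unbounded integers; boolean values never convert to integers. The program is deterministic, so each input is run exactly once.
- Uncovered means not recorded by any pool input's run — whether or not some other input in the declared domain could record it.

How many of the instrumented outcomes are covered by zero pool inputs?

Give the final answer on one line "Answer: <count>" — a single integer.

run #1 (q=8, z=-2) records B1=F, B3=F, B4=S
run #2 (q=6, z=-2) records B1=T, B2=F
run #3 (q=9, z=-1) records B1=F, B3=T, B4=E
run #4 (q=2, z=2) records B1=T, B2=F
run #5 (q=9, z=7) records B1=F, B3=T, B4=E
run #6 (q=7, z=2) records B1=T, B2=F
union over the pool: B1=T, B1=F, B2=F, B3=T, B3=F, B4=S, B4=E
uncovered (1 of 8): B2=T

Answer: 1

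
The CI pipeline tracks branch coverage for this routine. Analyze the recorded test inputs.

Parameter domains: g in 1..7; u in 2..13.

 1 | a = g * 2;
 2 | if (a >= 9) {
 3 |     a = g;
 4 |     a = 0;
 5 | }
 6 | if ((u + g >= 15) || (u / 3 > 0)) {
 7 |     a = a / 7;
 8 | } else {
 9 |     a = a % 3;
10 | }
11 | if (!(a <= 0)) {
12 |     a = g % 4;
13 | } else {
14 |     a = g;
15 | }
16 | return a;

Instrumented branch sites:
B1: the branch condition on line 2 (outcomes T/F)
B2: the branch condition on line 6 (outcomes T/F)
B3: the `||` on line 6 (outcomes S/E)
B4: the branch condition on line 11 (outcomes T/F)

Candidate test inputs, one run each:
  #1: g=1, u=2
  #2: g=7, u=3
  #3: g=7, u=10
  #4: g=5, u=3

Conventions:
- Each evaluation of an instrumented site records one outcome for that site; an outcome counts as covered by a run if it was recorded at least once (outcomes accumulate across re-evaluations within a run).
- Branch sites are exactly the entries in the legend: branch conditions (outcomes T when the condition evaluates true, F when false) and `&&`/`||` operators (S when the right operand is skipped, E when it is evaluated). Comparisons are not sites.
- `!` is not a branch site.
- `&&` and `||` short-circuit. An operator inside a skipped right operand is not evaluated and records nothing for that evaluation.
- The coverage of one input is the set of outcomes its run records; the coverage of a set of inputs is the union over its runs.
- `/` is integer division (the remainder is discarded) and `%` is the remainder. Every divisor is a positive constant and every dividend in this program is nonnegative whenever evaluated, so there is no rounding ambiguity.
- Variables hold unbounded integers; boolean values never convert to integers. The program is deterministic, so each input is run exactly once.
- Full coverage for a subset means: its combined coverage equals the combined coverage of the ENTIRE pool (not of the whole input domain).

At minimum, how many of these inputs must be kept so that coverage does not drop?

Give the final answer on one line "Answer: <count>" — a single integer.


input #1 (g=1, u=2): events B1->F, B3->E, B2->F, B4->T; covers B1=F, B2=F, B3=E, B4=T
input #2 (g=7, u=3): events B1->T, B3->E, B2->T, B4->F; covers B1=T, B2=T, B3=E, B4=F
input #3 (g=7, u=10): events B1->T, B3->S, B2->T, B4->F; covers B1=T, B2=T, B3=S, B4=F
input #4 (g=5, u=3): events B1->T, B3->E, B2->T, B4->F; covers B1=T, B2=T, B3=E, B4=F
together the pool reaches 8 outcomes: B1=T, B1=F, B2=T, B2=F, B3=S, B3=E, B4=T, B4=F
size 1 is not enough: best union over all size-1 subsets is 4/8
size 2: inputs {1, 3} cover all 8 outcomes, and no lexicographically smaller subset of this size does
Answer: 2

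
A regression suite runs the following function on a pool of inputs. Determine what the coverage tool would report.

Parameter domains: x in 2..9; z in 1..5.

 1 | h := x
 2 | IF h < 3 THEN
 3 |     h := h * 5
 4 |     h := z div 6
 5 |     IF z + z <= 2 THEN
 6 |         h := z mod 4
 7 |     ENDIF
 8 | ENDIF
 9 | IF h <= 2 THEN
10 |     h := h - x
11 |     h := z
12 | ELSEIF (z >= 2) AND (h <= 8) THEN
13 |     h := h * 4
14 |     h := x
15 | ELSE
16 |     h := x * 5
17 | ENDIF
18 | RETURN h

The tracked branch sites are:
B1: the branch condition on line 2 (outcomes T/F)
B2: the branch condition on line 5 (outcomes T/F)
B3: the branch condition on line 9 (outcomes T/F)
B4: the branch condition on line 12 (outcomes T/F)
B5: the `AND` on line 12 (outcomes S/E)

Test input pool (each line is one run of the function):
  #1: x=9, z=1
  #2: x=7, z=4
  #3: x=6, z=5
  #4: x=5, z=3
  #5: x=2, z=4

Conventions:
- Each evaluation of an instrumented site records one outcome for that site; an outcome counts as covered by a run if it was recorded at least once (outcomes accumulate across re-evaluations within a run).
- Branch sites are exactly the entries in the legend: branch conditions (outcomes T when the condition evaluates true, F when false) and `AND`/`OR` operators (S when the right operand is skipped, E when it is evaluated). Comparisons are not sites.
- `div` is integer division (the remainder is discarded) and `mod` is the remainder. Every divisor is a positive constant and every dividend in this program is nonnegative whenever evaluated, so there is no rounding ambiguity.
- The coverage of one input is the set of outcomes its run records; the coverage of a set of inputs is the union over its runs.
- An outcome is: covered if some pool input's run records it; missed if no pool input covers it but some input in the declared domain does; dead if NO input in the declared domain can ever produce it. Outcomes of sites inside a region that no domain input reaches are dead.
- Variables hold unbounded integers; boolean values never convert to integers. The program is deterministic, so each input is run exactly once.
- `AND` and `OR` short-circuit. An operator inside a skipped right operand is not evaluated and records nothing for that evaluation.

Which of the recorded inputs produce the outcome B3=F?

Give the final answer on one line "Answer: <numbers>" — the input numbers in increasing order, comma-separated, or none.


input #1 (x=9, z=1): records B3=F
input #2 (x=7, z=4): records B3=F
input #3 (x=6, z=5): records B3=F
input #4 (x=5, z=3): records B3=F
input #5 (x=2, z=4): does not record B3=F
Answer: 1, 2, 3, 4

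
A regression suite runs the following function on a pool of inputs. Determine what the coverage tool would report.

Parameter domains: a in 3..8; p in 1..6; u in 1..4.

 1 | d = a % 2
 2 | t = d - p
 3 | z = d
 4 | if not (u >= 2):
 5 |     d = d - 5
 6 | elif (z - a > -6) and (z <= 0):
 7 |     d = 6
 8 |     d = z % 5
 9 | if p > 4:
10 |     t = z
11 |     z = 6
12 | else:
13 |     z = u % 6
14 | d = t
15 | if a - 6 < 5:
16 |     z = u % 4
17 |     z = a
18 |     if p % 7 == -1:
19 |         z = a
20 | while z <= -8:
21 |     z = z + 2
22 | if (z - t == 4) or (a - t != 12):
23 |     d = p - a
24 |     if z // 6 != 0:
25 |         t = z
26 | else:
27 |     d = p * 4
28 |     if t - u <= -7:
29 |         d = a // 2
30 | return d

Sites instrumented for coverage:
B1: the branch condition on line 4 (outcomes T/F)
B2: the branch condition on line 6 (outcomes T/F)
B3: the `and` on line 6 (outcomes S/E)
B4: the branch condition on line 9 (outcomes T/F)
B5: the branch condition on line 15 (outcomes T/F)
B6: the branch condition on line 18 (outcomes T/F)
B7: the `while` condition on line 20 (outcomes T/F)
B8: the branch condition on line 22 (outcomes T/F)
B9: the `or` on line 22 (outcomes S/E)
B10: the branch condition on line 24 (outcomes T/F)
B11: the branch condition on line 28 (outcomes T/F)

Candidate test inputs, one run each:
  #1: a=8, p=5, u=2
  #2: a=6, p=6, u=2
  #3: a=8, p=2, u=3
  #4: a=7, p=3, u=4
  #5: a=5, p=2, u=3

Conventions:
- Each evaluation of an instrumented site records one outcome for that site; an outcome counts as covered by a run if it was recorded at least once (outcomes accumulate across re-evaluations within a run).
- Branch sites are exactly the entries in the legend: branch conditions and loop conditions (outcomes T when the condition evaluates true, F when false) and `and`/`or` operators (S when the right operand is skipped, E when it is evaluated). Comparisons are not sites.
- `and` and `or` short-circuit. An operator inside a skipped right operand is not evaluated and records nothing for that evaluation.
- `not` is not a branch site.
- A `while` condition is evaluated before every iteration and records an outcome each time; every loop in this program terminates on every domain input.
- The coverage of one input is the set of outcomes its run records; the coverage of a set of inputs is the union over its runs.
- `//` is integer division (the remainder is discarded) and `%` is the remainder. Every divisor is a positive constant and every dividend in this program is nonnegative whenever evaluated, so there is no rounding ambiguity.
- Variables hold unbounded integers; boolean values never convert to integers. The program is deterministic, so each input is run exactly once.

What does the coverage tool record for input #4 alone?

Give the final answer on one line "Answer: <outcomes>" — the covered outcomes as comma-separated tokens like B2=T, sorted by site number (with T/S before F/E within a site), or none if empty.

Simulating input #4 (a=7, p=3, u=4) step by step:
  B1->F, B3->S, B2->F, B4->F, B5->T, B6->F, B7->F, B9->E, B8->T, B10->T
distinct outcomes covered: B1=F, B2=F, B3=S, B4=F, B5=T, B6=F, B7=F, B8=T, B9=E, B10=T

Answer: B1=F, B2=F, B3=S, B4=F, B5=T, B6=F, B7=F, B8=T, B9=E, B10=T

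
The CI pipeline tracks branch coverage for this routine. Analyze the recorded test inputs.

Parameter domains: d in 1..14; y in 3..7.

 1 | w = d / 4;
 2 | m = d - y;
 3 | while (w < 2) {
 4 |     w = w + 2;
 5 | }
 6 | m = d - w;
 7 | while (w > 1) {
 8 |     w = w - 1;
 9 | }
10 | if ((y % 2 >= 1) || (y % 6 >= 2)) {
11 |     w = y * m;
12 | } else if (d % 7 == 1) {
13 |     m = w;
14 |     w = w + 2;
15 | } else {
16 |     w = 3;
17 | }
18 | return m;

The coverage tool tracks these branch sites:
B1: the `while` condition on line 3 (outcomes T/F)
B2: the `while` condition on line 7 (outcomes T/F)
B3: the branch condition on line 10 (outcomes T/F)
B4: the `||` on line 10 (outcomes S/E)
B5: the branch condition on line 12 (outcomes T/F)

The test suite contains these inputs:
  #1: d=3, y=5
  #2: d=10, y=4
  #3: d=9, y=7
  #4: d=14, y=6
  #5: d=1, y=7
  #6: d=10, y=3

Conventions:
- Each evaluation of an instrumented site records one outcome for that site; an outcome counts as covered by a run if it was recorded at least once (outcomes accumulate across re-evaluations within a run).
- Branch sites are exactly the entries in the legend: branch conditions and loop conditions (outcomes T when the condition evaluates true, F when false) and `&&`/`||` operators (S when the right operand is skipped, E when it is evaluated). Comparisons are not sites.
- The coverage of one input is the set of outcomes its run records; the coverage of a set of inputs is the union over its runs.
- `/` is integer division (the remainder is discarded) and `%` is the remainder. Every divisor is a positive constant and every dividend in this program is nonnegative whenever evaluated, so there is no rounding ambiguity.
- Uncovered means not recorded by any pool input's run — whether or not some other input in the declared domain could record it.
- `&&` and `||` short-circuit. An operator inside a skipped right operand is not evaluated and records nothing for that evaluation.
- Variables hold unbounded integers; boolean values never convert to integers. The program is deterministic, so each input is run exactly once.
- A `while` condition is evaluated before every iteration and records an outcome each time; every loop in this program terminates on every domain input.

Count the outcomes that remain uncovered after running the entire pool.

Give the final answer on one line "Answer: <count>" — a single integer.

input #1, d=3, y=5: events B1->T, B1->F, B2->T, B2->F, B4->S, B3->T; outcomes B1=T, B1=F, B2=T, B2=F, B3=T, B4=S
input #2, d=10, y=4: events B1->F, B2->T, B2->F, B4->E, B3->T; outcomes B1=F, B2=T, B2=F, B3=T, B4=E
input #3, d=9, y=7: events B1->F, B2->T, B2->F, B4->S, B3->T; outcomes B1=F, B2=T, B2=F, B3=T, B4=S
input #4, d=14, y=6: events B1->F, B2->T, B2->T, B2->F, B4->E, B3->F, B5->F; outcomes B1=F, B2=T, B2=F, B3=F, B4=E, B5=F
input #5, d=1, y=7: events B1->T, B1->F, B2->T, B2->F, B4->S, B3->T; outcomes B1=T, B1=F, B2=T, B2=F, B3=T, B4=S
input #6, d=10, y=3: events B1->F, B2->T, B2->F, B4->S, B3->T; outcomes B1=F, B2=T, B2=F, B3=T, B4=S
union over the pool: B1=T, B1=F, B2=T, B2=F, B3=T, B3=F, B4=S, B4=E, B5=F
uncovered (1 of 10): B5=T

Answer: 1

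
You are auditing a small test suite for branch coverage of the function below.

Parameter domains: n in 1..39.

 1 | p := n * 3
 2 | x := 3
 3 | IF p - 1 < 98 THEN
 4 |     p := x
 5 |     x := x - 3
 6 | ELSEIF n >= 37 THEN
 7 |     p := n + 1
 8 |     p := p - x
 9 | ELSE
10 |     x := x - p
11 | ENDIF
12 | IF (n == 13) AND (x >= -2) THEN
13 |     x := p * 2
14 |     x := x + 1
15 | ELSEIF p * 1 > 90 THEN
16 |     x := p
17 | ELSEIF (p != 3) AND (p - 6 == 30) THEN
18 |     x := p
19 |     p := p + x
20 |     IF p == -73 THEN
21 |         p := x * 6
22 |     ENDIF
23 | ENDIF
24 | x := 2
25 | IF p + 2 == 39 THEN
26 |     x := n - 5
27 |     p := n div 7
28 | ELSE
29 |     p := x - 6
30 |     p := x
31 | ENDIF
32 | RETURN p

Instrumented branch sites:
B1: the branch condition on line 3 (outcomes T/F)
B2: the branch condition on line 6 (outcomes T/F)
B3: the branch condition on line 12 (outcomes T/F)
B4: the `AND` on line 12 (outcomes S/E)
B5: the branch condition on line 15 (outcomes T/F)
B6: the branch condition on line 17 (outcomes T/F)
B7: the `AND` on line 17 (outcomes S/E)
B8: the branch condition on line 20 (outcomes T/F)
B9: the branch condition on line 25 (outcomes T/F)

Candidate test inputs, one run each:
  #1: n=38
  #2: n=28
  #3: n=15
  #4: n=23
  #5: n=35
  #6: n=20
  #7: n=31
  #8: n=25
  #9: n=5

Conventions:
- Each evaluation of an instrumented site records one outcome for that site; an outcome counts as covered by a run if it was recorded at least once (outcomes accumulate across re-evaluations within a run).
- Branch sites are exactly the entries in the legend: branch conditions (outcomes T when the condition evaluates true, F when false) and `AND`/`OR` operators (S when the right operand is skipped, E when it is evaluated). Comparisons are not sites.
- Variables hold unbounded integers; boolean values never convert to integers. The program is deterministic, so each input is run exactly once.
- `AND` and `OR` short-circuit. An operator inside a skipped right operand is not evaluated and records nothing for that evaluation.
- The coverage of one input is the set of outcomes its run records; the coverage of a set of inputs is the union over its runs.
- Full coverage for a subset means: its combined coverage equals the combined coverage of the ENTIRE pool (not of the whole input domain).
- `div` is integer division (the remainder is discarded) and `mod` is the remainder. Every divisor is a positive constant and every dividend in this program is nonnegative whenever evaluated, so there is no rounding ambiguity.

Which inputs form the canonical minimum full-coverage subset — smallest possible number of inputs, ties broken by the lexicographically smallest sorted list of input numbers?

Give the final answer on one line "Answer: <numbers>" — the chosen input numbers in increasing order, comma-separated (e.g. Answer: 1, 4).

input #1 (n=38): events B1->F, B2->T, B4->S, B3->F, B5->F, B7->E, B6->T, B8->F, B9->F; covers B1=F, B2=T, B3=F, B4=S, B5=F, B6=T, B7=E, B8=F, B9=F
input #2 (n=28): events B1->T, B4->S, B3->F, B5->F, B7->S, B6->F, B9->F; covers B1=T, B3=F, B4=S, B5=F, B6=F, B7=S, B9=F
input #3 (n=15): events B1->T, B4->S, B3->F, B5->F, B7->S, B6->F, B9->F; covers B1=T, B3=F, B4=S, B5=F, B6=F, B7=S, B9=F
input #4 (n=23): events B1->T, B4->S, B3->F, B5->F, B7->S, B6->F, B9->F; covers B1=T, B3=F, B4=S, B5=F, B6=F, B7=S, B9=F
input #5 (n=35): events B1->F, B2->F, B4->S, B3->F, B5->T, B9->F; covers B1=F, B2=F, B3=F, B4=S, B5=T, B9=F
input #6 (n=20): events B1->T, B4->S, B3->F, B5->F, B7->S, B6->F, B9->F; covers B1=T, B3=F, B4=S, B5=F, B6=F, B7=S, B9=F
input #7 (n=31): events B1->T, B4->S, B3->F, B5->F, B7->S, B6->F, B9->F; covers B1=T, B3=F, B4=S, B5=F, B6=F, B7=S, B9=F
input #8 (n=25): events B1->T, B4->S, B3->F, B5->F, B7->S, B6->F, B9->F; covers B1=T, B3=F, B4=S, B5=F, B6=F, B7=S, B9=F
input #9 (n=5): events B1->T, B4->S, B3->F, B5->F, B7->S, B6->F, B9->F; covers B1=T, B3=F, B4=S, B5=F, B6=F, B7=S, B9=F
the full pool covers 14 outcomes: B1=T, B1=F, B2=T, B2=F, B3=F, B4=S, B5=T, B5=F, B6=T, B6=F, B7=S, B7=E, B8=F, B9=F
checked all size-1 subsets: none covers 14 outcomes (max 9/14)
checked all size-2 subsets: none covers 14 outcomes (max 12/14)
the canonical winner is {1, 2, 5}: size 3, full 14-outcome coverage, earliest index list among size-3 covers

Answer: 1, 2, 5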